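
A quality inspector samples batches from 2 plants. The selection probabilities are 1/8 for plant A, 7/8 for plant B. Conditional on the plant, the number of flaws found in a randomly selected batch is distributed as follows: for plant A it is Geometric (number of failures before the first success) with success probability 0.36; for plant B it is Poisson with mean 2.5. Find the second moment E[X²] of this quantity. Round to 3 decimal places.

For each component E[X²] = Var + (mean)², giving A: 8.09877; B: 8.75.
Overall E[X²] = 0.125·8.09877 + 0.875·8.75 = 8.6686.

8.669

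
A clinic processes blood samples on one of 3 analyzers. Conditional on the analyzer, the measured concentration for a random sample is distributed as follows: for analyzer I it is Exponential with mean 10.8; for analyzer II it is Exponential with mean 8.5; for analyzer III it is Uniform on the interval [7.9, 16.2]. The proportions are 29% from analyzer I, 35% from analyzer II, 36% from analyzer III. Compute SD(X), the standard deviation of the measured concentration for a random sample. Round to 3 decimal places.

7.967

Per component, I: μ=10.8, E[X²]=233.28; II: μ=8.5, E[X²]=144.5; III: μ=12.05, E[X²]=150.943.
E[X] = 0.29·10.8 + 0.35·8.5 + 0.36·12.05 = 10.445.
E[X²] = 0.29·233.28 + 0.35·144.5 + 0.36·150.943 = 172.566.
Var(X) = E[X²] − (E[X])² = 172.566 − 109.098 = 63.4678.
SD(X) = √63.4678 = 7.96667.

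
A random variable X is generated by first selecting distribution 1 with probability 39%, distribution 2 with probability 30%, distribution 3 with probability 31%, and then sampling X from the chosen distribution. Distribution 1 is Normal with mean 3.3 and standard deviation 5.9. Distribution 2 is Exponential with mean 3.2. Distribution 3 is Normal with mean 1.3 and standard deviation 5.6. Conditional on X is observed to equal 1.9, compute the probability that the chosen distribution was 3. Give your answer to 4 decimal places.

0.2210

Likelihoods f(1.9 | ·): 1: 0.0657403; 2: 0.172579; 3: 0.070832.
Posterior ∝ prior × likelihood. Numerator for 3: 0.31·0.070832 = 0.0219579.
Normalizing constant: 0.39·0.0657403 + 0.3·0.172579 + 0.31·0.070832 = 0.0993703.
P(3 | observation) = 0.0219579 / 0.0993703 = 0.220971.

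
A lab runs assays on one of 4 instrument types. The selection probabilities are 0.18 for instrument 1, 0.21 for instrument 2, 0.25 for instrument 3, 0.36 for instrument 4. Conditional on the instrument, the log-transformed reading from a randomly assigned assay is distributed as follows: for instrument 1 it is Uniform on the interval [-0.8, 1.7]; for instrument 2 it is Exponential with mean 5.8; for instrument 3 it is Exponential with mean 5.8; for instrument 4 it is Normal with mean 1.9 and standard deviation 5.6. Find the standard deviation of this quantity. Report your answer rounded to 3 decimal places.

Per component, 1: μ=0.45, E[X²]=0.723333; 2: μ=5.8, E[X²]=67.28; 3: μ=5.8, E[X²]=67.28; 4: μ=1.9, E[X²]=34.97.
E[X] = 0.18·0.45 + 0.21·5.8 + 0.25·5.8 + 0.36·1.9 = 3.433.
E[X²] = 0.18·0.723333 + 0.21·67.28 + 0.25·67.28 + 0.36·34.97 = 43.6682.
Var(X) = E[X²] − (E[X])² = 43.6682 − 11.7855 = 31.8827.
SD(X) = √31.8827 = 5.64648.

5.646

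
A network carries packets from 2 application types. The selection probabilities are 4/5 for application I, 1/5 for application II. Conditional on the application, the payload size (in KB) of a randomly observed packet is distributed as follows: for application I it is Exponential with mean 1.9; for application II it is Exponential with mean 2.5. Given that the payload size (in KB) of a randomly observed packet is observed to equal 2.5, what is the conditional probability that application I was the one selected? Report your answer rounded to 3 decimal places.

Likelihoods f(2.5 | ·): I: 0.141191; II: 0.147152.
Posterior ∝ prior × likelihood. Numerator for I: 0.8·0.141191 = 0.112953.
Normalizing constant: 0.8·0.141191 + 0.2·0.147152 = 0.142383.
P(I | observation) = 0.112953 / 0.142383 = 0.793301.

0.793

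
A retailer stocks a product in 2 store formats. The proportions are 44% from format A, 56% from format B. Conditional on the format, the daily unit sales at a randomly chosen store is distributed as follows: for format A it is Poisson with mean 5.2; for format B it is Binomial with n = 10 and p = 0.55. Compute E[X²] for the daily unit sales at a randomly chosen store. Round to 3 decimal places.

For each component E[X²] = Var + (mean)², giving A: 32.24; B: 32.725.
Overall E[X²] = 0.44·32.24 + 0.56·32.725 = 32.5116.

32.512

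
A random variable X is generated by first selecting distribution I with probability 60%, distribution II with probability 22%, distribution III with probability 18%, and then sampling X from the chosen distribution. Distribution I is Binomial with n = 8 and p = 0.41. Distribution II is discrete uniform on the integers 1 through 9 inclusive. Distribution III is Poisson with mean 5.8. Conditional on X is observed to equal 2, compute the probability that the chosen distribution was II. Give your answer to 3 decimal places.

Likelihoods P(X=2 | ·): I: 0.198535; II: 0.111111; III: 0.0509235.
Posterior ∝ prior × likelihood. Numerator for II: 0.22·0.111111 = 0.0244444.
Normalizing constant: 0.6·0.198535 + 0.22·0.111111 + 0.18·0.0509235 = 0.152732.
P(II | observation) = 0.0244444 / 0.152732 = 0.160048.

0.160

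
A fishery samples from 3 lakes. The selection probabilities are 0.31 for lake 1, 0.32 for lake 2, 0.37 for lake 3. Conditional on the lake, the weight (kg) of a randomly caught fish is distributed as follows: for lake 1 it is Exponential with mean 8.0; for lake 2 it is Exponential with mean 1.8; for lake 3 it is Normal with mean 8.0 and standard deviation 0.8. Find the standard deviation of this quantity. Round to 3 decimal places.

5.429

Per component, 1: μ=8, E[X²]=128; 2: μ=1.8, E[X²]=6.48; 3: μ=8, E[X²]=64.64.
E[X] = 0.31·8 + 0.32·1.8 + 0.37·8 = 6.016.
E[X²] = 0.31·128 + 0.32·6.48 + 0.37·64.64 = 65.6704.
Var(X) = E[X²] − (E[X])² = 65.6704 − 36.1923 = 29.4781.
SD(X) = √29.4781 = 5.42938.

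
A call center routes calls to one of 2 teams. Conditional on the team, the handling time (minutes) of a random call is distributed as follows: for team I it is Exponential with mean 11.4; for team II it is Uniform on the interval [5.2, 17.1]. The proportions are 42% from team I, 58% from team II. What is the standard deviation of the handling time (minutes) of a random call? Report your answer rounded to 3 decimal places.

Per component, I: μ=11.4, E[X²]=259.92; II: μ=11.15, E[X²]=136.123.
E[X] = 0.42·11.4 + 0.58·11.15 = 11.255.
E[X²] = 0.42·259.92 + 0.58·136.123 = 188.118.
Var(X) = E[X²] − (E[X])² = 188.118 − 126.675 = 61.4429.
SD(X) = √61.4429 = 7.83855.

7.839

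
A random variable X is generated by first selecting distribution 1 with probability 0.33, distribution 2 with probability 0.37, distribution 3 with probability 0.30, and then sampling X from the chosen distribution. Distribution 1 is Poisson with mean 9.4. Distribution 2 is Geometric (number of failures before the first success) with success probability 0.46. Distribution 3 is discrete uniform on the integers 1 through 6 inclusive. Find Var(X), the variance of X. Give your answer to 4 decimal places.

17.2303

Per component, 1: μ=9.4, E[X²]=97.76; 2: μ=1.17391, E[X²]=3.93006; 3: μ=3.5, E[X²]=15.1667.
E[X] = 0.33·9.4 + 0.37·1.17391 + 0.3·3.5 = 4.58635.
E[X²] = 0.33·97.76 + 0.37·3.93006 + 0.3·15.1667 = 38.2649.
Var(X) = E[X²] − (E[X])² = 38.2649 − 21.0346 = 17.2303.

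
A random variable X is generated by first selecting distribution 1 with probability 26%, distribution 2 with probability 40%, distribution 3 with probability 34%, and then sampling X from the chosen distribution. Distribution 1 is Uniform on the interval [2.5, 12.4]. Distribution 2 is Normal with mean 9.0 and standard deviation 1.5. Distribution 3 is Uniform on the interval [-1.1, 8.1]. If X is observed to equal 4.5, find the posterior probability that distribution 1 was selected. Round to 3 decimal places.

0.408

Likelihoods f(4.5 | ·): 1: 0.10101; 2: 0.00295457; 3: 0.108696.
Posterior ∝ prior × likelihood. Numerator for 1: 0.26·0.10101 = 0.0262626.
Normalizing constant: 0.26·0.10101 + 0.4·0.00295457 + 0.34·0.108696 = 0.064401.
P(1 | observation) = 0.0262626 / 0.064401 = 0.407799.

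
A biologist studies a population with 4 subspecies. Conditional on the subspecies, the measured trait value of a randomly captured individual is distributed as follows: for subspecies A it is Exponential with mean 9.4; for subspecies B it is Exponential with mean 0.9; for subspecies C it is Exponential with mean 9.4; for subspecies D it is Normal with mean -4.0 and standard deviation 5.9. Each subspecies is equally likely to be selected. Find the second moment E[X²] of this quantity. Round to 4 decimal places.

For each component E[X²] = Var + (mean)², giving A: 176.72; B: 1.62; C: 176.72; D: 50.81.
Overall E[X²] = 0.25·176.72 + 0.25·1.62 + 0.25·176.72 + 0.25·50.81 = 101.468.

101.4675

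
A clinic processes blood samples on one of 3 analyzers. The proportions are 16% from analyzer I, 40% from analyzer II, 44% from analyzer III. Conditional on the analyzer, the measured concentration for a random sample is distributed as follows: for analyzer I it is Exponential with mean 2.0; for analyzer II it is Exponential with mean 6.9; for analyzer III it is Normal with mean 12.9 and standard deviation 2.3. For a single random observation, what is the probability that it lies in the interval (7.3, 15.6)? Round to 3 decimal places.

0.485

Conditional on each analyzer, P(7.3 < X < 15.6): I: 0.0255814; II: 0.2429; III: 0.872335.
By total probability, P(7.3 < X < 15.6) = 0.16·0.0255814 + 0.4·0.2429 + 0.44·0.872335 = 0.48508.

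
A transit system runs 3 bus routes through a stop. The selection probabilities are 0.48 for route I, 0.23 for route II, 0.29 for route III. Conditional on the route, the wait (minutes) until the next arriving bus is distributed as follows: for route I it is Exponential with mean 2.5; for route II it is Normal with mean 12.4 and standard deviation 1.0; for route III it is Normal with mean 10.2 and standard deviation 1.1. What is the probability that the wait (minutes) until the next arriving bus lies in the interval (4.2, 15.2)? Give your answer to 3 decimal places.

Conditional on each route, P(4.2 < X < 15.2): I: 0.184086; II: 0.997445; III: 0.999997.
By total probability, P(4.2 < X < 15.2) = 0.48·0.184086 + 0.23·0.997445 + 0.29·0.999997 = 0.607773.

0.608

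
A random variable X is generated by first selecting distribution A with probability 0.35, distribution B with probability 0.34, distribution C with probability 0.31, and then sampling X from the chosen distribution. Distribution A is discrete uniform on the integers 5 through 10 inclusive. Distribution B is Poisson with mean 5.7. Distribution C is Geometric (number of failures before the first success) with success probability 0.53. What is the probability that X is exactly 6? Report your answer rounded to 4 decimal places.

Conditional on each component, P(X = 6): A: 0.166667; B: 0.159382; C: 0.00571298.
By total probability, P(X = 6) = 0.35·0.166667 + 0.34·0.159382 + 0.31·0.00571298 = 0.114294.

0.1143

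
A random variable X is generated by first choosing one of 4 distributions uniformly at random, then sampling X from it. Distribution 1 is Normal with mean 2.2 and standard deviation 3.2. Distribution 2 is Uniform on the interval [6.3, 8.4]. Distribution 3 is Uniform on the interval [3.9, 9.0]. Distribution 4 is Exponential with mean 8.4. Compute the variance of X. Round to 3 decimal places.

Per component, 1: μ=2.2, E[X²]=15.08; 2: μ=7.35, E[X²]=54.39; 3: μ=6.45, E[X²]=43.77; 4: μ=8.4, E[X²]=141.12.
E[X] = 0.25·2.2 + 0.25·7.35 + 0.25·6.45 + 0.25·8.4 = 6.1.
E[X²] = 0.25·15.08 + 0.25·54.39 + 0.25·43.77 + 0.25·141.12 = 63.59.
Var(X) = E[X²] − (E[X])² = 63.59 − 37.21 = 26.38.

26.380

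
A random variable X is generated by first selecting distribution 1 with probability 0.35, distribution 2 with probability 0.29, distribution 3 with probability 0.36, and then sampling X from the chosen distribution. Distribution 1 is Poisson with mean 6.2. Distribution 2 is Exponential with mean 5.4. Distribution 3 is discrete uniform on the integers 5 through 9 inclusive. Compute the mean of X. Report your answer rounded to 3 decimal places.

6.256

Component means — 1: 6.2; 2: 5.4; 3: 7.
E[X] = 0.35·6.2 + 0.29·5.4 + 0.36·7 = 6.256.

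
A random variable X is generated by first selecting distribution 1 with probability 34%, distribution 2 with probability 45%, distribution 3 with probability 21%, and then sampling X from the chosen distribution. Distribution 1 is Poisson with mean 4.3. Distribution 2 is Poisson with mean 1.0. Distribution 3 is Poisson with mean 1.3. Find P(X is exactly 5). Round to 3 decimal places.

0.060

Conditional on each component, P(X = 5): 1: 0.166224; 2: 0.00306566; 3: 0.00843243.
By total probability, P(X = 5) = 0.34·0.166224 + 0.45·0.00306566 + 0.21·0.00843243 = 0.0596667.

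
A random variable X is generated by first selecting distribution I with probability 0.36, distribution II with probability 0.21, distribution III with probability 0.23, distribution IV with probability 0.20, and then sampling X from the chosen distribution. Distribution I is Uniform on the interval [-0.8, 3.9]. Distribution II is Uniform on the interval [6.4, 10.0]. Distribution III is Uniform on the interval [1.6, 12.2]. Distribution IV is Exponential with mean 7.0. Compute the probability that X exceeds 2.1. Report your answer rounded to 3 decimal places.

Conditional on each component, P(X > 2.1): I: 0.382979; II: 1; III: 0.95283; IV: 0.740818.
By total probability, P(X > 2.1) = 0.36·0.382979 + 0.21·1 + 0.23·0.95283 + 0.2·0.740818 = 0.715187.

0.715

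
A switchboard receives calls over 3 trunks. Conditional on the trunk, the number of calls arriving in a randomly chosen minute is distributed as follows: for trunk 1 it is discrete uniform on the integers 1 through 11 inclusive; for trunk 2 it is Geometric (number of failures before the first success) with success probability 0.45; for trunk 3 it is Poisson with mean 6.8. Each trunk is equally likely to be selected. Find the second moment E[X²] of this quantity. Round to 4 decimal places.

For each component E[X²] = Var + (mean)², giving 1: 46; 2: 4.20988; 3: 53.04.
Overall E[X²] = 0.333333·46 + 0.333333·4.20988 + 0.333333·53.04 = 34.4166.

34.4166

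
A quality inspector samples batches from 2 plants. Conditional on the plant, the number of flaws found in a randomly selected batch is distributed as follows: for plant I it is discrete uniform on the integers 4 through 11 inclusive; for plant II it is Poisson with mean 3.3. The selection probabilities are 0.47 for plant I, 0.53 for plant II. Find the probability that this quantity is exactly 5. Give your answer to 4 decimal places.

0.1225

Conditional on each plant, P(X = 5): I: 0.125; II: 0.120286.
By total probability, P(X = 5) = 0.47·0.125 + 0.53·0.120286 = 0.122502.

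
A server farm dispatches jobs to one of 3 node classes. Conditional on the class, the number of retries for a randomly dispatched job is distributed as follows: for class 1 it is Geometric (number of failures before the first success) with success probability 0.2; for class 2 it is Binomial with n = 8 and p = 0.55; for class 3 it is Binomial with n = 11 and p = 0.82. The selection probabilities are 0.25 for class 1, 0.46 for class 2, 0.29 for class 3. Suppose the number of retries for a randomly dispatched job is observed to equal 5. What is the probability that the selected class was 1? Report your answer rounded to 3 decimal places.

0.120

Likelihoods P(X=5 | ·): 1: 0.065536; 2: 0.256826; 3: 0.00582568.
Posterior ∝ prior × likelihood. Numerator for 1: 0.25·0.065536 = 0.016384.
Normalizing constant: 0.25·0.065536 + 0.46·0.256826 + 0.29·0.00582568 = 0.136213.
P(1 | observation) = 0.016384 / 0.136213 = 0.120282.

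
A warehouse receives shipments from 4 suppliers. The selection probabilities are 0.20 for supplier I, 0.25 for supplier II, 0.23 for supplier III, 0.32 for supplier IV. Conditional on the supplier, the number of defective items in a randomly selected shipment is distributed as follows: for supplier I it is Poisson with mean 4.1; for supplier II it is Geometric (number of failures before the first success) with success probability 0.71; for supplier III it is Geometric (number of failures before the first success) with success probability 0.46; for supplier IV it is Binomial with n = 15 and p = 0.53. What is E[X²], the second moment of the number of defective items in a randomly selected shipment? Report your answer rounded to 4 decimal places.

For each component E[X²] = Var + (mean)², giving I: 20.91; II: 0.742115; III: 3.93006; IV: 66.939.
Overall E[X²] = 0.2·20.91 + 0.25·0.742115 + 0.23·3.93006 + 0.32·66.939 = 26.6919.

26.6919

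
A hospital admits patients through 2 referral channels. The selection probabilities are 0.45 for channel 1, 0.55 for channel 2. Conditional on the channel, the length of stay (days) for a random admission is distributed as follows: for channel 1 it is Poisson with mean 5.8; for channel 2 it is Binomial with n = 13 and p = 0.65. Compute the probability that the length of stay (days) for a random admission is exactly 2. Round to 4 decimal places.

0.0231

Conditional on each channel, P(X = 2): 1: 0.0509235; 2: 0.000318178.
By total probability, P(X = 2) = 0.45·0.0509235 + 0.55·0.000318178 = 0.0230906.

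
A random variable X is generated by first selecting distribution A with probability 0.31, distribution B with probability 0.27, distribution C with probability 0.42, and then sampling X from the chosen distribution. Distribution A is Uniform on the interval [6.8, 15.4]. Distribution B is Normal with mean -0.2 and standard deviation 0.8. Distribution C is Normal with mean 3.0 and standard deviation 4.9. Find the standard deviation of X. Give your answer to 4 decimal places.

Per component, A: μ=11.1, E[X²]=129.373; B: μ=-0.2, E[X²]=0.68; C: μ=3, E[X²]=33.01.
E[X] = 0.31·11.1 + 0.27·-0.2 + 0.42·3 = 4.647.
E[X²] = 0.31·129.373 + 0.27·0.68 + 0.42·33.01 = 54.1535.
Var(X) = E[X²] − (E[X])² = 54.1535 − 21.5946 = 32.5589.
SD(X) = √32.5589 = 5.70604.

5.7060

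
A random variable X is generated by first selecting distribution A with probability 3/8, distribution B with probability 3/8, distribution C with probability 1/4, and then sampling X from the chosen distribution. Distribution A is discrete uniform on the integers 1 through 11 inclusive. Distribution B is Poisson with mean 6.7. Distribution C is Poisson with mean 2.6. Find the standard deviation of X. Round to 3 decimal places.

3.105

Per component, A: μ=6, E[X²]=46; B: μ=6.7, E[X²]=51.59; C: μ=2.6, E[X²]=9.36.
E[X] = 0.375·6 + 0.375·6.7 + 0.25·2.6 = 5.4125.
E[X²] = 0.375·46 + 0.375·51.59 + 0.25·9.36 = 38.9363.
Var(X) = E[X²] − (E[X])² = 38.9363 − 29.2952 = 9.64109.
SD(X) = √9.64109 = 3.10501.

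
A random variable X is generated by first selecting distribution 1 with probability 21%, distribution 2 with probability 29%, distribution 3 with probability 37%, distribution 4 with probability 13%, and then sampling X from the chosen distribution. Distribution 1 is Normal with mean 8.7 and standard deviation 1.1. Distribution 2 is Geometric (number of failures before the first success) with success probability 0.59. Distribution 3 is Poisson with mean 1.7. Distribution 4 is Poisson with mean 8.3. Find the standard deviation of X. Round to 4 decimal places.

Per component, 1: μ=8.7, E[X²]=76.9; 2: μ=0.694915, E[X²]=1.66073; 3: μ=1.7, E[X²]=4.59; 4: μ=8.3, E[X²]=77.19.
E[X] = 0.21·8.7 + 0.29·0.694915 + 0.37·1.7 + 0.13·8.3 = 3.73653.
E[X²] = 0.21·76.9 + 0.29·1.66073 + 0.37·4.59 + 0.13·77.19 = 28.3636.
Var(X) = E[X²] − (E[X])² = 28.3636 − 13.9616 = 14.402.
SD(X) = √14.402 = 3.795.

3.7950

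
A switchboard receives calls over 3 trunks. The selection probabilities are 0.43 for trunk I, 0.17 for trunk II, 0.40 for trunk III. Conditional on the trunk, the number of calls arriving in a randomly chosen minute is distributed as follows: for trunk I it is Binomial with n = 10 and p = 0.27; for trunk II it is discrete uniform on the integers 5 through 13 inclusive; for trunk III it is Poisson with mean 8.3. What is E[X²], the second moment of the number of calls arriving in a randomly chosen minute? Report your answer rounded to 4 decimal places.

49.7616

For each component E[X²] = Var + (mean)², giving I: 9.261; II: 87.6667; III: 77.19.
Overall E[X²] = 0.43·9.261 + 0.17·87.6667 + 0.4·77.19 = 49.7616.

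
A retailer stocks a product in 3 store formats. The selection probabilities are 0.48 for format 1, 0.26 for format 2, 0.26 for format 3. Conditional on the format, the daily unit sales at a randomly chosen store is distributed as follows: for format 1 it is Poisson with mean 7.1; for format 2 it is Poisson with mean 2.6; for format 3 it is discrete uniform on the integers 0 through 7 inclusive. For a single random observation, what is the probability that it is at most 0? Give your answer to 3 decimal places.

Conditional on each format, P(X ≤ 0): 1: 0.000825105; 2: 0.0742736; 3: 0.125.
By total probability, P(X ≤ 0) = 0.48·0.000825105 + 0.26·0.0742736 + 0.26·0.125 = 0.0522072.

0.052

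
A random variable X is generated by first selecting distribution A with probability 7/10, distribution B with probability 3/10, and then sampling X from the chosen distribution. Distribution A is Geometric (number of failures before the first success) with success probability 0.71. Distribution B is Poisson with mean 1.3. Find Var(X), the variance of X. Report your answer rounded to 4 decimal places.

Per component, A: μ=0.408451, E[X²]=0.742115; B: μ=1.3, E[X²]=2.99.
E[X] = 0.7·0.408451 + 0.3·1.3 = 0.675915.
E[X²] = 0.7·0.742115 + 0.3·2.99 = 1.41648.
Var(X) = E[X²] − (E[X])² = 1.41648 − 0.456862 = 0.959619.

0.9596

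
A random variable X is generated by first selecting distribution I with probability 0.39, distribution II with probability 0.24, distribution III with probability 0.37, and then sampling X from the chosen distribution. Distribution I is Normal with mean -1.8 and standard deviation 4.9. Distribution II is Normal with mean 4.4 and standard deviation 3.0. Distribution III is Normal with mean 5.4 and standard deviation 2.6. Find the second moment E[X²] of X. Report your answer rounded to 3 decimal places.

For each component E[X²] = Var + (mean)², giving I: 27.25; II: 28.36; III: 35.92.
Overall E[X²] = 0.39·27.25 + 0.24·28.36 + 0.37·35.92 = 30.7243.

30.724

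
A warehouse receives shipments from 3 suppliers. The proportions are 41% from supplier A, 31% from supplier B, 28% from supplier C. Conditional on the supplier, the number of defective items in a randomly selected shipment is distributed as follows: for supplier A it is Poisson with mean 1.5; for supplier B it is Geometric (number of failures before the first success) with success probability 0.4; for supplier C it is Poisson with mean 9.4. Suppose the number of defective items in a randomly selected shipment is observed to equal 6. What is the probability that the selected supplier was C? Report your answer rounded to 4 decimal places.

0.7542

Likelihoods P(X=6 | ·): A: 0.00352999; B: 0.0186624; C: 0.0792623.
Posterior ∝ prior × likelihood. Numerator for C: 0.28·0.0792623 = 0.0221934.
Normalizing constant: 0.41·0.00352999 + 0.31·0.0186624 + 0.28·0.0792623 = 0.0294261.
P(C | observation) = 0.0221934 / 0.0294261 = 0.75421.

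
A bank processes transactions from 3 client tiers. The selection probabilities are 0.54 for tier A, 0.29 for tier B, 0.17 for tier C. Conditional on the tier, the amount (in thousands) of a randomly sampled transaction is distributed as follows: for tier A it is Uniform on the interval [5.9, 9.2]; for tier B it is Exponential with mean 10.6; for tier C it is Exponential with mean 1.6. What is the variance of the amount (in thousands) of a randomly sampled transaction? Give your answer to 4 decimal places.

42.2097

Per component, A: μ=7.55, E[X²]=57.91; B: μ=10.6, E[X²]=224.72; C: μ=1.6, E[X²]=5.12.
E[X] = 0.54·7.55 + 0.29·10.6 + 0.17·1.6 = 7.423.
E[X²] = 0.54·57.91 + 0.29·224.72 + 0.17·5.12 = 97.3106.
Var(X) = E[X²] − (E[X])² = 97.3106 − 55.1009 = 42.2097.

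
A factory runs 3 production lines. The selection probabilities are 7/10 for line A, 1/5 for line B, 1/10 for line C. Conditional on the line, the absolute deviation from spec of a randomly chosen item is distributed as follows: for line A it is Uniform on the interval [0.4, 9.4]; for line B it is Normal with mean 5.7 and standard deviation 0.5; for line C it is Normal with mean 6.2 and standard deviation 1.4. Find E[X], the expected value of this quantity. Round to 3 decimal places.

Component means — A: 4.9; B: 5.7; C: 6.2.
E[X] = 0.7·4.9 + 0.2·5.7 + 0.1·6.2 = 5.19.

5.190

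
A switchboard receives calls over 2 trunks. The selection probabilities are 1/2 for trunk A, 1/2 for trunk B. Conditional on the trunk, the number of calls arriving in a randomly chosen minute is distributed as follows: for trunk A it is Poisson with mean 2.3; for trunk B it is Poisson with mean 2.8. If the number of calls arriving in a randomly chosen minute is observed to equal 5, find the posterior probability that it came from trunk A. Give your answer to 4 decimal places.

Likelihoods P(X=5 | ·): A: 0.053775; B: 0.0872136.
Posterior ∝ prior × likelihood. Numerator for A: 0.5·0.053775 = 0.0268875.
Normalizing constant: 0.5·0.053775 + 0.5·0.0872136 = 0.0704943.
P(A | observation) = 0.0268875 / 0.0704943 = 0.381414.

0.3814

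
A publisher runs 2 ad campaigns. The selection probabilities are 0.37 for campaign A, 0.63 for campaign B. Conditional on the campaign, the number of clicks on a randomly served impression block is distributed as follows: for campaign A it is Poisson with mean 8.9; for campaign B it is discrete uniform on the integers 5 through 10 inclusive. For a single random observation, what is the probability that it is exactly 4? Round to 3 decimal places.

Conditional on each campaign, P(X = 4): A: 0.0356556; B: 0.
By total probability, P(X = 4) = 0.37·0.0356556 + 0.63·0 = 0.0131926.

0.013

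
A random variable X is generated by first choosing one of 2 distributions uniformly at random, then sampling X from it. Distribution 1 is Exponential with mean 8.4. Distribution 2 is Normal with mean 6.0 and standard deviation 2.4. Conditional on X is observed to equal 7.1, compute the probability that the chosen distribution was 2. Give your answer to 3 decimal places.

0.745

Likelihoods f(7.1 | ·): 1: 0.0511256; 2: 0.149652.
Posterior ∝ prior × likelihood. Numerator for 2: 0.5·0.149652 = 0.0748261.
Normalizing constant: 0.5·0.0511256 + 0.5·0.149652 = 0.100389.
P(2 | observation) = 0.0748261 / 0.100389 = 0.745362.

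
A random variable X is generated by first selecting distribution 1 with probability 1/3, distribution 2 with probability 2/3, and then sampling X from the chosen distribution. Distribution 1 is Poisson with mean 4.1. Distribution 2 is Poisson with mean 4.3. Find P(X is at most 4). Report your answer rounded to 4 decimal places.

Conditional on each component, P(X ≤ 4): 1: 0.609308; 2: 0.570438.
By total probability, P(X ≤ 4) = 0.333333·0.609308 + 0.666667·0.570438 = 0.583395.

0.5834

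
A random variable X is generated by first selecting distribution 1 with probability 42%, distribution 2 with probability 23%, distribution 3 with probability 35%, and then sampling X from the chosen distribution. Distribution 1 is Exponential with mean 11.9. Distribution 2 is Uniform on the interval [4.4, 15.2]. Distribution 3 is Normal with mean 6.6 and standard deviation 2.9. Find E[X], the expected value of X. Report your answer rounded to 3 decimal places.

Component means — 1: 11.9; 2: 9.8; 3: 6.6.
E[X] = 0.42·11.9 + 0.23·9.8 + 0.35·6.6 = 9.562.

9.562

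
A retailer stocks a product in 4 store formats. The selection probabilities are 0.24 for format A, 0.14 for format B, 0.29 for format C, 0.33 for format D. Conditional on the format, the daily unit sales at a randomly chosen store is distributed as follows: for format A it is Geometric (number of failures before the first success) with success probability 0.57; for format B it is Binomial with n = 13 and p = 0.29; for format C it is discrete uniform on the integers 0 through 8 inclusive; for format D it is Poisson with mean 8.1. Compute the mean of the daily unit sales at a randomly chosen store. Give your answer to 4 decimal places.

4.5419

Component means — A: 0.754386; B: 3.77; C: 4; D: 8.1.
E[X] = 0.24·0.754386 + 0.14·3.77 + 0.29·4 + 0.33·8.1 = 4.54185.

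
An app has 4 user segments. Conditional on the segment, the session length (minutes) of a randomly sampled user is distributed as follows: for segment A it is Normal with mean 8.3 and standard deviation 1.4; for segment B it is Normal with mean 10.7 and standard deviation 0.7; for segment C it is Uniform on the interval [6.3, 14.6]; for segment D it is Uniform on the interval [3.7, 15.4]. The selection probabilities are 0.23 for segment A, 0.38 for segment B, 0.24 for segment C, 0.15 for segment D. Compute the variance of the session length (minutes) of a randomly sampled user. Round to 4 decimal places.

Per component, A: μ=8.3, E[X²]=70.85; B: μ=10.7, E[X²]=114.98; C: μ=10.45, E[X²]=114.943; D: μ=9.55, E[X²]=102.61.
E[X] = 0.23·8.3 + 0.38·10.7 + 0.24·10.45 + 0.15·9.55 = 9.9155.
E[X²] = 0.23·70.85 + 0.38·114.98 + 0.24·114.943 + 0.15·102.61 = 102.966.
Var(X) = E[X²] − (E[X])² = 102.966 − 98.3171 = 4.64866.

4.6487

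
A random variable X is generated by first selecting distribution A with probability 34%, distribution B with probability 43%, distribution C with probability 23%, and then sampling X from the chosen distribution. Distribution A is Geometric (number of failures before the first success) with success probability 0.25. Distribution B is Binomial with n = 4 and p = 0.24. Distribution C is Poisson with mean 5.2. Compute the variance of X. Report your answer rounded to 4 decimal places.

Per component, A: μ=3, E[X²]=21; B: μ=0.96, E[X²]=1.6512; C: μ=5.2, E[X²]=32.24.
E[X] = 0.34·3 + 0.43·0.96 + 0.23·5.2 = 2.6288.
E[X²] = 0.34·21 + 0.43·1.6512 + 0.23·32.24 = 15.2652.
Var(X) = E[X²] − (E[X])² = 15.2652 − 6.91059 = 8.35463.

8.3546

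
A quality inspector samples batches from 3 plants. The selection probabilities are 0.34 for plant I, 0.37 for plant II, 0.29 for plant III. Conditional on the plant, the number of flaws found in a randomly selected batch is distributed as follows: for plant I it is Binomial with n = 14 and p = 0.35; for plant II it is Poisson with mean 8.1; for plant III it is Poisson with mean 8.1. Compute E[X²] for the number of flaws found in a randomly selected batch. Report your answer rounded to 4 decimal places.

For each component E[X²] = Var + (mean)², giving I: 27.195; II: 73.71; III: 73.71.
Overall E[X²] = 0.34·27.195 + 0.37·73.71 + 0.29·73.71 = 57.8949.

57.8949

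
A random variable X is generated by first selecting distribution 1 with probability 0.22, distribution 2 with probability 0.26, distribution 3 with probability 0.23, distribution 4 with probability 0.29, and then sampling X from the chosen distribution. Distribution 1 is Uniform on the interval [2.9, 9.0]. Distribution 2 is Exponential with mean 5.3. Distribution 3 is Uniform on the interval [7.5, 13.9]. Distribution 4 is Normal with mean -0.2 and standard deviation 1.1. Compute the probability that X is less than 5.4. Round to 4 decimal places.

Conditional on each component, P(X < 5.4): 1: 0.409836; 2: 0.638997; 3: 0; 4: 1.
By total probability, P(X < 5.4) = 0.22·0.409836 + 0.26·0.638997 + 0.23·0 + 0.29·1 = 0.546303.

0.5463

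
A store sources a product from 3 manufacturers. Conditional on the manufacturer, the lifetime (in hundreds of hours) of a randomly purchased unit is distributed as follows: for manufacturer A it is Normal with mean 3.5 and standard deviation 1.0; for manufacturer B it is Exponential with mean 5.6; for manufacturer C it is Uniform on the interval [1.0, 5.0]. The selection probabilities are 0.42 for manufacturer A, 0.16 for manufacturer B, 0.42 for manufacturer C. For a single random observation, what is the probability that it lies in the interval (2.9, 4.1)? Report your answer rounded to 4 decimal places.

Conditional on each manufacturer, P(2.9 < X < 4.1): A: 0.451494; B: 0.114918; C: 0.3.
By total probability, P(2.9 < X < 4.1) = 0.42·0.451494 + 0.16·0.114918 + 0.42·0.3 = 0.334014.

0.3340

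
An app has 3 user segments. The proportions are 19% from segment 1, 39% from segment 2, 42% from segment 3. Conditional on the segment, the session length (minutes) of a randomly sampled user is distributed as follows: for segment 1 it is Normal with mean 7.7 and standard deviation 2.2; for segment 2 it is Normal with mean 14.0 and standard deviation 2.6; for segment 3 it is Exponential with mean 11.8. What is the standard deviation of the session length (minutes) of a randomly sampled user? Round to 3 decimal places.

8.192

Per component, 1: μ=7.7, E[X²]=64.13; 2: μ=14, E[X²]=202.76; 3: μ=11.8, E[X²]=278.48.
E[X] = 0.19·7.7 + 0.39·14 + 0.42·11.8 = 11.879.
E[X²] = 0.19·64.13 + 0.39·202.76 + 0.42·278.48 = 208.223.
Var(X) = E[X²] − (E[X])² = 208.223 − 141.111 = 67.1121.
SD(X) = √67.1121 = 8.1922.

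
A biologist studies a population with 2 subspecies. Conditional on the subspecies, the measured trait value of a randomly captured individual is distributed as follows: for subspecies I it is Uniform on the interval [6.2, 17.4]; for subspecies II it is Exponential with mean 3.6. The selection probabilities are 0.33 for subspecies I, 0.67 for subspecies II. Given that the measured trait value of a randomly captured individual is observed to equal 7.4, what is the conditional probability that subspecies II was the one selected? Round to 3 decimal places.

Likelihoods f(7.4 | ·): I: 0.0892857; II: 0.0355616.
Posterior ∝ prior × likelihood. Numerator for II: 0.67·0.0355616 = 0.0238263.
Normalizing constant: 0.33·0.0892857 + 0.67·0.0355616 = 0.0532905.
P(II | observation) = 0.0238263 / 0.0532905 = 0.447101.

0.447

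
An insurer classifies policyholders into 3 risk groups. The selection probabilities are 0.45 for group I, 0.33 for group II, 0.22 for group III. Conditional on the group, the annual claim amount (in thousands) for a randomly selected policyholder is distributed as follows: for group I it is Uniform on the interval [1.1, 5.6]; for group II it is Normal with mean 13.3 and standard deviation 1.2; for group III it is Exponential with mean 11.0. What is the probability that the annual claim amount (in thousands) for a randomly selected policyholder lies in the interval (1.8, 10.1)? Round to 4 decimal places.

Conditional on each group, P(1.8 < X < 10.1): I: 0.844444; II: 0.00383038; III: 0.449806.
By total probability, P(1.8 < X < 10.1) = 0.45·0.844444 + 0.33·0.00383038 + 0.22·0.449806 = 0.480221.

0.4802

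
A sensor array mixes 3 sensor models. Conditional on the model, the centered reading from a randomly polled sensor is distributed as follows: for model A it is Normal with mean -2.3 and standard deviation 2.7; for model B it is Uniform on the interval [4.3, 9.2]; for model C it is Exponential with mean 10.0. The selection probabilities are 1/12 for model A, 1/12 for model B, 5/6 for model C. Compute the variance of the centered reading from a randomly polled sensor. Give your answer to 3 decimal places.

95.916

Per component, A: μ=-2.3, E[X²]=12.58; B: μ=6.75, E[X²]=47.5633; C: μ=10, E[X²]=200.
E[X] = 0.0833333·-2.3 + 0.0833333·6.75 + 0.833333·10 = 8.70417.
E[X²] = 0.0833333·12.58 + 0.0833333·47.5633 + 0.833333·200 = 171.679.
Var(X) = E[X²] − (E[X])² = 171.679 − 75.7625 = 95.9161.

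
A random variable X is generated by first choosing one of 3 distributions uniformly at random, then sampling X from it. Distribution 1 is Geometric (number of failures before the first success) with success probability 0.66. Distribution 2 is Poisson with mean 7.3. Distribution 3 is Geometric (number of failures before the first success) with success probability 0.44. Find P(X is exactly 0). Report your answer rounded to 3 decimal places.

0.367

Conditional on each component, P(X = 0): 1: 0.66; 2: 0.000675539; 3: 0.44.
By total probability, P(X = 0) = 0.333333·0.66 + 0.333333·0.000675539 + 0.333333·0.44 = 0.366892.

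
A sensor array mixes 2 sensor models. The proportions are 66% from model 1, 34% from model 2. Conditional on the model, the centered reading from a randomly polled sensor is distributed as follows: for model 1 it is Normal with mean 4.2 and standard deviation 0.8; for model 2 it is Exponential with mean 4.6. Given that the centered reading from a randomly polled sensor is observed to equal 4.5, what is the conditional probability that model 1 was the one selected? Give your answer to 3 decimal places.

0.917

Likelihoods f(4.5 | ·): 1: 0.464819; 2: 0.0817314.
Posterior ∝ prior × likelihood. Numerator for 1: 0.66·0.464819 = 0.30678.
Normalizing constant: 0.66·0.464819 + 0.34·0.0817314 = 0.334569.
P(1 | observation) = 0.30678 / 0.334569 = 0.916942.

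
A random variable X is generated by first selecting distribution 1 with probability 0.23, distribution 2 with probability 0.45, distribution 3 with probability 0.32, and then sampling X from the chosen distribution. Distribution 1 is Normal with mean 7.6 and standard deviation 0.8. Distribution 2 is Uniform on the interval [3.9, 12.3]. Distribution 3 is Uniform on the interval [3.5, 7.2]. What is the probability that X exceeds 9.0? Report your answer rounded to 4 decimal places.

Conditional on each component, P(X > 9.0): 1: 0.0400592; 2: 0.392857; 3: 0.
By total probability, P(X > 9.0) = 0.23·0.0400592 + 0.45·0.392857 + 0.32·0 = 0.185999.

0.1860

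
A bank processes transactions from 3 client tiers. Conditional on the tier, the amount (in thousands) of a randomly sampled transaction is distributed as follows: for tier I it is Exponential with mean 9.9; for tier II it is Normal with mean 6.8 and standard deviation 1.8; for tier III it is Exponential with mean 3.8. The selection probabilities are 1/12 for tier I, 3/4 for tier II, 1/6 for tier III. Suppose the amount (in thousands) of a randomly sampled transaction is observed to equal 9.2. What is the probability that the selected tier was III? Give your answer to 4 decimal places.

0.0516

Likelihoods f(9.2 | ·): I: 0.0398821; II: 0.0911167; III: 0.0233758.
Posterior ∝ prior × likelihood. Numerator for III: 0.166667·0.0233758 = 0.00389597.
Normalizing constant: 0.0833333·0.0398821 + 0.75·0.0911167 + 0.166667·0.0233758 = 0.075557.
P(III | observation) = 0.00389597 / 0.075557 = 0.0515633.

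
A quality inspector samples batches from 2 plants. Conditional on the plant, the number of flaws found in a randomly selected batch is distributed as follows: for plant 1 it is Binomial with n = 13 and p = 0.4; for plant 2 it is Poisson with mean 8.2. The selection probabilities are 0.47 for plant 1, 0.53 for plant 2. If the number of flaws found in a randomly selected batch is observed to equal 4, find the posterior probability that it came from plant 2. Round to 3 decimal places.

Likelihoods P(X=4 | ·): 1: 0.184462; 2: 0.0517404.
Posterior ∝ prior × likelihood. Numerator for 2: 0.53·0.0517404 = 0.0274224.
Normalizing constant: 0.47·0.184462 + 0.53·0.0517404 = 0.11412.
P(2 | observation) = 0.0274224 / 0.11412 = 0.240295.

0.240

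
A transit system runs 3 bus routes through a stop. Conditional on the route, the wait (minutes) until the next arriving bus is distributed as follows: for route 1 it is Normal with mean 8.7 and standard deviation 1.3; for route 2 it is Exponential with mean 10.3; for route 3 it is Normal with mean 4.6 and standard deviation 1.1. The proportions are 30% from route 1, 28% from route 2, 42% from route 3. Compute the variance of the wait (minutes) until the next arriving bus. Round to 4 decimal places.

36.8743

Per component, 1: μ=8.7, E[X²]=77.38; 2: μ=10.3, E[X²]=212.18; 3: μ=4.6, E[X²]=22.37.
E[X] = 0.3·8.7 + 0.28·10.3 + 0.42·4.6 = 7.426.
E[X²] = 0.3·77.38 + 0.28·212.18 + 0.42·22.37 = 92.0198.
Var(X) = E[X²] − (E[X])² = 92.0198 − 55.1455 = 36.8743.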